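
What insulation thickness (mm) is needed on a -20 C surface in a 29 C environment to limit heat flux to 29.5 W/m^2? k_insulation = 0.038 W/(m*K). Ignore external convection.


dT = 29 - (-20) = 49 K
thickness = k * dT / q_max * 1000
thickness = 0.038 * 49 / 29.5 * 1000
thickness = 63.1 mm

63.1


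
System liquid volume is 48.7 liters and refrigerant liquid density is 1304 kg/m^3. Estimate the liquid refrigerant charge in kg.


Charge = V * rho / 1000
Charge = 48.7 * 1304 / 1000
Charge = 63.5 kg

63.5


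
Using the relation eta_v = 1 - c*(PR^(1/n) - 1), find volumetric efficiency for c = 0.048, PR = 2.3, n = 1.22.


PR^(1/n) = 2.3^(1/1.22) = 1.97923894
eta_v = 1 - 0.048 * (1.97923894 - 1)
eta_v = 0.953

0.953


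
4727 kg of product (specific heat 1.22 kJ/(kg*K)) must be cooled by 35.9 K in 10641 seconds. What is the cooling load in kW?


Q = m * cp * dT / t
Q = 4727 * 1.22 * 35.9 / 10641
Q = 19.456 kW

19.456


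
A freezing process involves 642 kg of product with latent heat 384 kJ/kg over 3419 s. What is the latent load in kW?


Q_lat = m * h_fg / t
Q_lat = 642 * 384 / 3419
Q_lat = 72.11 kW

72.11


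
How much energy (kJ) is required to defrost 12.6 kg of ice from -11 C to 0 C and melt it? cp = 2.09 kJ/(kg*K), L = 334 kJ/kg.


Sensible heat = cp * dT = 2.09 * 11 = 22.99 kJ/kg
Total per kg = 22.99 + 334 = 356.99 kJ/kg
Q = m * total = 12.6 * 356.99
Q = 4498.1 kJ

4498.1


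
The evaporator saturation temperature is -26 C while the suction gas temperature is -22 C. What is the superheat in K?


Superheat = T_suction - T_evap
Superheat = -22 - (-26)
Superheat = 4 K

4


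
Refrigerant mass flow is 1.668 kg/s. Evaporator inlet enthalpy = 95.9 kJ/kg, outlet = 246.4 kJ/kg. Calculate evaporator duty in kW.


dh = 246.4 - 95.9 = 150.5 kJ/kg
Q_evap = m_dot * dh = 1.668 * 150.5
Q_evap = 251.03 kW

251.03


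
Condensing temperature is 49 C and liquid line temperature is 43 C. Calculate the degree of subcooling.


Subcooling = T_cond - T_liquid
Subcooling = 49 - 43
Subcooling = 6 K

6


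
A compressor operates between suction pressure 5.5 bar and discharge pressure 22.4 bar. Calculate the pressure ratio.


PR = P_high / P_low
PR = 22.4 / 5.5
PR = 4.073

4.073


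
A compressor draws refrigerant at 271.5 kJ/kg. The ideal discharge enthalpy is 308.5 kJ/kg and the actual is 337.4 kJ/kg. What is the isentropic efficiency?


dh_ideal = 308.5 - 271.5 = 37.0 kJ/kg
dh_actual = 337.4 - 271.5 = 65.9 kJ/kg
eta_s = dh_ideal / dh_actual = 37.0 / 65.9
eta_s = 0.5615

0.5615


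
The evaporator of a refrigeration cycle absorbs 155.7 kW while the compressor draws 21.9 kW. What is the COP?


COP = Q_evap / W
COP = 155.7 / 21.9
COP = 7.11

7.11


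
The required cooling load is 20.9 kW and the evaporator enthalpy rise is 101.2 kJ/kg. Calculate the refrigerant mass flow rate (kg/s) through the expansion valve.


m_dot = Q / dh
m_dot = 20.9 / 101.2
m_dot = 0.2065 kg/s

0.2065


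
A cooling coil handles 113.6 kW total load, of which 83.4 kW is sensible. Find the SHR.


SHR = Q_sensible / Q_total
SHR = 83.4 / 113.6
SHR = 0.734

0.734


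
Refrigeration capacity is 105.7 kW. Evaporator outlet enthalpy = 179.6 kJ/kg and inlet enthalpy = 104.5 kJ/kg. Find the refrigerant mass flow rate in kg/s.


dh = 179.6 - 104.5 = 75.1 kJ/kg
m_dot = Q / dh = 105.7 / 75.1 = 1.4075 kg/s

1.4075


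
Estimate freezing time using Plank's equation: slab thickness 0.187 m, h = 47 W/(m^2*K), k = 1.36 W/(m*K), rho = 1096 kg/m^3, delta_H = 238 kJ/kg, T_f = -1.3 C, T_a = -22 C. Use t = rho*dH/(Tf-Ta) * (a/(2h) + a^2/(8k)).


dT = -1.3 - (-22) = 20.7 K
term1 = a/(2h) = 0.187/(2*47) = 0.001989361702
term2 = a^2/(8k) = 0.187^2/(8*1.36) = 0.0032140625
t = rho*dH*1000/dT * (term1 + term2)
t = 1096*238*1000/20.7 * (0.001989361702 + 0.0032140625)
t = 65570 s

65570


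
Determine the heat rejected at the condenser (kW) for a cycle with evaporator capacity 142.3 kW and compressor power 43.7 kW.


Q_cond = Q_evap + W
Q_cond = 142.3 + 43.7
Q_cond = 186.0 kW

186.0


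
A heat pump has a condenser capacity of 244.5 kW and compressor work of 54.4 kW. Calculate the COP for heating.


COP_hp = Q_cond / W
COP_hp = 244.5 / 54.4
COP_hp = 4.494

4.494


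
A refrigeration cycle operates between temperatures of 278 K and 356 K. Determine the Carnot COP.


dT = 356 - 278 = 78 K
COP_carnot = T_cold / dT = 278 / 78
COP_carnot = 3.564

3.564


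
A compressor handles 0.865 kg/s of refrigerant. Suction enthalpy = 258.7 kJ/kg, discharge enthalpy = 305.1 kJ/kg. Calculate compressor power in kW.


dh = 305.1 - 258.7 = 46.4 kJ/kg
W = m_dot * dh = 0.865 * 46.4 = 40.14 kW

40.14


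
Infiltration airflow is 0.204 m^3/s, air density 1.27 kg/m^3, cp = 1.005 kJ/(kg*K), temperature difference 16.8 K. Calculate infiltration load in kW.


Q = V_dot * rho * cp * dT
Q = 0.204 * 1.27 * 1.005 * 16.8
Q = 4.374 kW

4.374


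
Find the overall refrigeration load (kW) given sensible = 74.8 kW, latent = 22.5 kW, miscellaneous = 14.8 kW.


Q_total = Q_s + Q_l + Q_misc
Q_total = 74.8 + 22.5 + 14.8
Q_total = 112.1 kW

112.1


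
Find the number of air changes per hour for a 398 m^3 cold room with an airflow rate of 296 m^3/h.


ACH = flow / volume
ACH = 296 / 398
ACH = 0.744

0.744


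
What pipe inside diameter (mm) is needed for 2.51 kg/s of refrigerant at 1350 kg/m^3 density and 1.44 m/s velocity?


A = m_dot / (rho * v) = 2.51 / (1350 * 1.44) = 0.001291152263 m^2
d = sqrt(4*A/pi) * 1000
d = 40.5 mm

40.5


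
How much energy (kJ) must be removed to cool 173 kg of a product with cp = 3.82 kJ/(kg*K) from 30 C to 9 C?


dT = 30 - (9) = 21 K
Q = m * cp * dT = 173 * 3.82 * 21
Q = 13878 kJ

13878


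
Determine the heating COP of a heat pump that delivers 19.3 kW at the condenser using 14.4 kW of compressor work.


COP_hp = Q_cond / W
COP_hp = 19.3 / 14.4
COP_hp = 1.34

1.34


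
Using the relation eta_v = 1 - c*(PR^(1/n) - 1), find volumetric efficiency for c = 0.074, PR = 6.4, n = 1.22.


PR^(1/n) = 6.4^(1/1.22) = 4.57934388
eta_v = 1 - 0.074 * (4.57934388 - 1)
eta_v = 0.7351

0.7351


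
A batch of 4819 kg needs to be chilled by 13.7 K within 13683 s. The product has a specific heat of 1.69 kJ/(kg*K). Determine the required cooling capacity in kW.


Q = m * cp * dT / t
Q = 4819 * 1.69 * 13.7 / 13683
Q = 8.154 kW

8.154


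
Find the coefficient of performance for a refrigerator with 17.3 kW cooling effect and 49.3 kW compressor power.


COP = Q_evap / W
COP = 17.3 / 49.3
COP = 0.351

0.351


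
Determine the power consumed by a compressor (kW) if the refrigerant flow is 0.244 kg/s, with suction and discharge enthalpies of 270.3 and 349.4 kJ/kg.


dh = 349.4 - 270.3 = 79.1 kJ/kg
W = m_dot * dh = 0.244 * 79.1 = 19.3 kW

19.3


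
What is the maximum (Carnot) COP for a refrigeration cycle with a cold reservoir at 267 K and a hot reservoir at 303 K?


dT = 303 - 267 = 36 K
COP_carnot = T_cold / dT = 267 / 36
COP_carnot = 7.417

7.417


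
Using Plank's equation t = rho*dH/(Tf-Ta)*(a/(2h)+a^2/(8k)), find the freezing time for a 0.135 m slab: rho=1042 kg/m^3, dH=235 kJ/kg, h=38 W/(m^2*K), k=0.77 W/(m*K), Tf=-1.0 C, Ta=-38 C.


dT = -1.0 - (-38) = 37.0 K
term1 = a/(2h) = 0.135/(2*38) = 0.001776315789
term2 = a^2/(8k) = 0.135^2/(8*0.77) = 0.002958603896
t = rho*dH*1000/dT * (term1 + term2)
t = 1042*235*1000/37.0 * (0.001776315789 + 0.002958603896)
t = 31336 s

31336


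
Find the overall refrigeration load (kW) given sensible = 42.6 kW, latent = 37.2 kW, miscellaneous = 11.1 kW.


Q_total = Q_s + Q_l + Q_misc
Q_total = 42.6 + 37.2 + 11.1
Q_total = 90.9 kW

90.9


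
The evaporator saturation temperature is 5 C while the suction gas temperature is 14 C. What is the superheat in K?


Superheat = T_suction - T_evap
Superheat = 14 - (5)
Superheat = 9 K

9


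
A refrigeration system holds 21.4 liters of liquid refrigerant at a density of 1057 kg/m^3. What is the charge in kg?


Charge = V * rho / 1000
Charge = 21.4 * 1057 / 1000
Charge = 22.62 kg

22.62


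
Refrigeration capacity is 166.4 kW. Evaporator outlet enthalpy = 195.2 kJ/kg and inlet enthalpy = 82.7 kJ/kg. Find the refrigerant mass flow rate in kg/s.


dh = 195.2 - 82.7 = 112.5 kJ/kg
m_dot = Q / dh = 166.4 / 112.5 = 1.4791 kg/s

1.4791


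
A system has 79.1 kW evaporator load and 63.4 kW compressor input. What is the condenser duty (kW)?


Q_cond = Q_evap + W
Q_cond = 79.1 + 63.4
Q_cond = 142.5 kW

142.5


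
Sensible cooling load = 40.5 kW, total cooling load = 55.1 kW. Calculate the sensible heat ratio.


SHR = Q_sensible / Q_total
SHR = 40.5 / 55.1
SHR = 0.735

0.735


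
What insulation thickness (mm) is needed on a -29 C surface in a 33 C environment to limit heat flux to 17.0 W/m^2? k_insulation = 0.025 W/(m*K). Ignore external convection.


dT = 33 - (-29) = 62 K
thickness = k * dT / q_max * 1000
thickness = 0.025 * 62 / 17.0 * 1000
thickness = 91.2 mm

91.2


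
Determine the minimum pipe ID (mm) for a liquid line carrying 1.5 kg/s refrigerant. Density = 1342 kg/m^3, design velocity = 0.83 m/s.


A = m_dot / (rho * v) = 1.5 / (1342 * 0.83) = 0.001346668343 m^2
d = sqrt(4*A/pi) * 1000
d = 41.4 mm

41.4


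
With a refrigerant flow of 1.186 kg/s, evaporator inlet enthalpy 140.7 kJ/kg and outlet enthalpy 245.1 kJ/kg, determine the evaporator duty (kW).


dh = 245.1 - 140.7 = 104.4 kJ/kg
Q_evap = m_dot * dh = 1.186 * 104.4
Q_evap = 123.82 kW

123.82


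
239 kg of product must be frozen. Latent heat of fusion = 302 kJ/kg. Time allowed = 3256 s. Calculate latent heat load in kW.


Q_lat = m * h_fg / t
Q_lat = 239 * 302 / 3256
Q_lat = 22.17 kW

22.17


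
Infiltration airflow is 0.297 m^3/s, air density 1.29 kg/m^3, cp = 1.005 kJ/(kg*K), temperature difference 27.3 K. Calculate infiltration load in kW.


Q = V_dot * rho * cp * dT
Q = 0.297 * 1.29 * 1.005 * 27.3
Q = 10.512 kW

10.512


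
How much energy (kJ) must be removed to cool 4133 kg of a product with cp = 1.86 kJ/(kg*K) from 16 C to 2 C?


dT = 16 - (2) = 14 K
Q = m * cp * dT = 4133 * 1.86 * 14
Q = 107623 kJ

107623


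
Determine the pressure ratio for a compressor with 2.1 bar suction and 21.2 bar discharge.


PR = P_high / P_low
PR = 21.2 / 2.1
PR = 10.095

10.095


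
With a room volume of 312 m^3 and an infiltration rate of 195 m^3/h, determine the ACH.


ACH = flow / volume
ACH = 195 / 312
ACH = 0.625

0.625


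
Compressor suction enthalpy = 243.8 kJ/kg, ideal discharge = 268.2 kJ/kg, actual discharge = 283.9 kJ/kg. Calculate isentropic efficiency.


dh_ideal = 268.2 - 243.8 = 24.4 kJ/kg
dh_actual = 283.9 - 243.8 = 40.1 kJ/kg
eta_s = dh_ideal / dh_actual = 24.4 / 40.1
eta_s = 0.6085

0.6085


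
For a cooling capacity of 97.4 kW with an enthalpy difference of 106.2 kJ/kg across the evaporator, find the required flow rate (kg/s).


m_dot = Q / dh
m_dot = 97.4 / 106.2
m_dot = 0.9171 kg/s

0.9171


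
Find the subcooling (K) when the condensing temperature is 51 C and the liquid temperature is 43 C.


Subcooling = T_cond - T_liquid
Subcooling = 51 - 43
Subcooling = 8 K

8


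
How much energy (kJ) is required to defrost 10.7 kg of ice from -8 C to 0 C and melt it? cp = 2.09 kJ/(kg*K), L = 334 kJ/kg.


Sensible heat = cp * dT = 2.09 * 8 = 16.72 kJ/kg
Total per kg = 16.72 + 334 = 350.72 kJ/kg
Q = m * total = 10.7 * 350.72
Q = 3752.7 kJ

3752.7


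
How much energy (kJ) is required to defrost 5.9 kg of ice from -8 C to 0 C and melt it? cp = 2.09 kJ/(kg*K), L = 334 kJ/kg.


Sensible heat = cp * dT = 2.09 * 8 = 16.72 kJ/kg
Total per kg = 16.72 + 334 = 350.72 kJ/kg
Q = m * total = 5.9 * 350.72
Q = 2069.2 kJ

2069.2


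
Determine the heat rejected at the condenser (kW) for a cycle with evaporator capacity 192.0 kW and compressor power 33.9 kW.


Q_cond = Q_evap + W
Q_cond = 192.0 + 33.9
Q_cond = 225.9 kW

225.9


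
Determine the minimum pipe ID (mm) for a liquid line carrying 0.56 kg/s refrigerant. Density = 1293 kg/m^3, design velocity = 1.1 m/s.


A = m_dot / (rho * v) = 0.56 / (1293 * 1.1) = 0.000393728468 m^2
d = sqrt(4*A/pi) * 1000
d = 22.4 mm

22.4


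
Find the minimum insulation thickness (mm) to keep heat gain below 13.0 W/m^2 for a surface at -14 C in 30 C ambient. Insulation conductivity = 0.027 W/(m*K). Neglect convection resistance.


dT = 30 - (-14) = 44 K
thickness = k * dT / q_max * 1000
thickness = 0.027 * 44 / 13.0 * 1000
thickness = 91.4 mm

91.4


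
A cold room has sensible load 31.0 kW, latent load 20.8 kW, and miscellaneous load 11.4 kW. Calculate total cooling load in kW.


Q_total = Q_s + Q_l + Q_misc
Q_total = 31.0 + 20.8 + 11.4
Q_total = 63.2 kW

63.2


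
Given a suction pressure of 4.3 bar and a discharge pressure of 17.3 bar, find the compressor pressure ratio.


PR = P_high / P_low
PR = 17.3 / 4.3
PR = 4.023

4.023


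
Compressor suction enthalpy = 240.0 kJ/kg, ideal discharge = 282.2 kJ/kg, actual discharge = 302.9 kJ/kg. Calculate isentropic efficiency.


dh_ideal = 282.2 - 240.0 = 42.2 kJ/kg
dh_actual = 302.9 - 240.0 = 62.9 kJ/kg
eta_s = dh_ideal / dh_actual = 42.2 / 62.9
eta_s = 0.6709

0.6709


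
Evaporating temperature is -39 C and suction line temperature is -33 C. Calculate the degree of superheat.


Superheat = T_suction - T_evap
Superheat = -33 - (-39)
Superheat = 6 K

6


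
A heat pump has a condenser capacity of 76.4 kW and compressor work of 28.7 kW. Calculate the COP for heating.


COP_hp = Q_cond / W
COP_hp = 76.4 / 28.7
COP_hp = 2.662

2.662


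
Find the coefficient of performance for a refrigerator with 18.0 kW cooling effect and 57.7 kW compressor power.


COP = Q_evap / W
COP = 18.0 / 57.7
COP = 0.312

0.312


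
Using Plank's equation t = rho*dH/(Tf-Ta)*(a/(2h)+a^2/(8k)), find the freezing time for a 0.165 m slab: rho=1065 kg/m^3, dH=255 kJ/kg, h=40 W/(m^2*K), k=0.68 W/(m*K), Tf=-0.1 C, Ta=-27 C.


dT = -0.1 - (-27) = 26.9 K
term1 = a/(2h) = 0.165/(2*40) = 0.0020625
term2 = a^2/(8k) = 0.165^2/(8*0.68) = 0.005004595588
t = rho*dH*1000/dT * (term1 + term2)
t = 1065*255*1000/26.9 * (0.0020625 + 0.005004595588)
t = 71347 s

71347


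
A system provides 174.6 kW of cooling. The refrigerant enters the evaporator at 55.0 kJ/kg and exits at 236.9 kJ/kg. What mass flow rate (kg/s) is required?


dh = 236.9 - 55.0 = 181.9 kJ/kg
m_dot = Q / dh = 174.6 / 181.9 = 0.9599 kg/s

0.9599


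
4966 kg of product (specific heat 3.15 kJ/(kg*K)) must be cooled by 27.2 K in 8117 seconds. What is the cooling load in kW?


Q = m * cp * dT / t
Q = 4966 * 3.15 * 27.2 / 8117
Q = 52.419 kW

52.419


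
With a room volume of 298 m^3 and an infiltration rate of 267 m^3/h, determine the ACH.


ACH = flow / volume
ACH = 267 / 298
ACH = 0.896

0.896


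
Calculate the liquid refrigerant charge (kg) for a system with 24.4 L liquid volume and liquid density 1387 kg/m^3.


Charge = V * rho / 1000
Charge = 24.4 * 1387 / 1000
Charge = 33.84 kg

33.84


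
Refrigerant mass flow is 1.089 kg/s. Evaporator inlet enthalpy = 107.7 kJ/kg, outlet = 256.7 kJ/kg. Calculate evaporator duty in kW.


dh = 256.7 - 107.7 = 149.0 kJ/kg
Q_evap = m_dot * dh = 1.089 * 149.0
Q_evap = 162.26 kW

162.26


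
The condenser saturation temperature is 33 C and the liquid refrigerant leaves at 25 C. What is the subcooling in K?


Subcooling = T_cond - T_liquid
Subcooling = 33 - 25
Subcooling = 8 K

8


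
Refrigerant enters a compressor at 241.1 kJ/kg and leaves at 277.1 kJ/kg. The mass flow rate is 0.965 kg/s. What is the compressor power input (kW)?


dh = 277.1 - 241.1 = 36.0 kJ/kg
W = m_dot * dh = 0.965 * 36.0 = 34.74 kW

34.74


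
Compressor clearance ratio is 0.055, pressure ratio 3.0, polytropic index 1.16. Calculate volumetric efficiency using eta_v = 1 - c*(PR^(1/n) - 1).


PR^(1/n) = 3.0^(1/1.16) = 2.57816926
eta_v = 1 - 0.055 * (2.57816926 - 1)
eta_v = 0.9132

0.9132


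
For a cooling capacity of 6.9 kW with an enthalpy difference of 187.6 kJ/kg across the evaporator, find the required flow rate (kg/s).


m_dot = Q / dh
m_dot = 6.9 / 187.6
m_dot = 0.0368 kg/s

0.0368


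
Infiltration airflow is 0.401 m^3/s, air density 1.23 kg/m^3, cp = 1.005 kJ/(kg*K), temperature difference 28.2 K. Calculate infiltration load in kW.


Q = V_dot * rho * cp * dT
Q = 0.401 * 1.23 * 1.005 * 28.2
Q = 13.979 kW

13.979


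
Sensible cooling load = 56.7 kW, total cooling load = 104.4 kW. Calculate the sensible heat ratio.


SHR = Q_sensible / Q_total
SHR = 56.7 / 104.4
SHR = 0.543

0.543


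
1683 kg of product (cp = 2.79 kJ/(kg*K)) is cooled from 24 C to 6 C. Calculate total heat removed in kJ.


dT = 24 - (6) = 18 K
Q = m * cp * dT = 1683 * 2.79 * 18
Q = 84520 kJ

84520


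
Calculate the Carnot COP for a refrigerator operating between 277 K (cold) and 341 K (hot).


dT = 341 - 277 = 64 K
COP_carnot = T_cold / dT = 277 / 64
COP_carnot = 4.328

4.328


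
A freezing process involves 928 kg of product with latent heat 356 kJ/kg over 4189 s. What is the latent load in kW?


Q_lat = m * h_fg / t
Q_lat = 928 * 356 / 4189
Q_lat = 78.87 kW

78.87


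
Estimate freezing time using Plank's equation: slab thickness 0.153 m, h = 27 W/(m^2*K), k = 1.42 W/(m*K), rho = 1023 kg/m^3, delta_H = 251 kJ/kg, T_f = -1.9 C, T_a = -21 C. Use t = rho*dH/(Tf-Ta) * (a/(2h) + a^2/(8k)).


dT = -1.9 - (-21) = 19.1 K
term1 = a/(2h) = 0.153/(2*27) = 0.002833333333
term2 = a^2/(8k) = 0.153^2/(8*1.42) = 0.002060651408
t = rho*dH*1000/dT * (term1 + term2)
t = 1023*251*1000/19.1 * (0.002833333333 + 0.002060651408)
t = 65793 s

65793


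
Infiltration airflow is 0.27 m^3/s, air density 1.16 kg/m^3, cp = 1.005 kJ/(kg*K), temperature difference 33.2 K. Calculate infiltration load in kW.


Q = V_dot * rho * cp * dT
Q = 0.27 * 1.16 * 1.005 * 33.2
Q = 10.45 kW

10.45


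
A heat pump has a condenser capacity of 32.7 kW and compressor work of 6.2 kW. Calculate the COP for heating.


COP_hp = Q_cond / W
COP_hp = 32.7 / 6.2
COP_hp = 5.274

5.274


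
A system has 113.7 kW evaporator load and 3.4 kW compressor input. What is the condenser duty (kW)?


Q_cond = Q_evap + W
Q_cond = 113.7 + 3.4
Q_cond = 117.1 kW

117.1


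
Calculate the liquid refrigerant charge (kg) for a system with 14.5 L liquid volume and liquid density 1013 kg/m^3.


Charge = V * rho / 1000
Charge = 14.5 * 1013 / 1000
Charge = 14.69 kg

14.69


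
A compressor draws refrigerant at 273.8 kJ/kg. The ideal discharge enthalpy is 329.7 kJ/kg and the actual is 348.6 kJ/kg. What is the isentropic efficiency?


dh_ideal = 329.7 - 273.8 = 55.9 kJ/kg
dh_actual = 348.6 - 273.8 = 74.8 kJ/kg
eta_s = dh_ideal / dh_actual = 55.9 / 74.8
eta_s = 0.7473

0.7473


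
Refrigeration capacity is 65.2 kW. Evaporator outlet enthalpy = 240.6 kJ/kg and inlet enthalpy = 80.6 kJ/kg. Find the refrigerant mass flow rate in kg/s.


dh = 240.6 - 80.6 = 160.0 kJ/kg
m_dot = Q / dh = 65.2 / 160.0 = 0.4075 kg/s

0.4075


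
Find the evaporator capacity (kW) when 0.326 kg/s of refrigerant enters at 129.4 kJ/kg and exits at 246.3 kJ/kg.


dh = 246.3 - 129.4 = 116.9 kJ/kg
Q_evap = m_dot * dh = 0.326 * 116.9
Q_evap = 38.11 kW

38.11


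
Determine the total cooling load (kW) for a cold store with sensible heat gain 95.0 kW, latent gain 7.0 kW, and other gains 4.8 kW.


Q_total = Q_s + Q_l + Q_misc
Q_total = 95.0 + 7.0 + 4.8
Q_total = 106.8 kW

106.8


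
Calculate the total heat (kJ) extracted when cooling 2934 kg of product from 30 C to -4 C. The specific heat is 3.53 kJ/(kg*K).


dT = 30 - (-4) = 34 K
Q = m * cp * dT = 2934 * 3.53 * 34
Q = 352139 kJ

352139


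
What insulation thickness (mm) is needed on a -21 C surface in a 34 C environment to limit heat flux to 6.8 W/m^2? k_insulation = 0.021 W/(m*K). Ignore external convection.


dT = 34 - (-21) = 55 K
thickness = k * dT / q_max * 1000
thickness = 0.021 * 55 / 6.8 * 1000
thickness = 169.9 mm

169.9


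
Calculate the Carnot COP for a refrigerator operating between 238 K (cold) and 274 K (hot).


dT = 274 - 238 = 36 K
COP_carnot = T_cold / dT = 238 / 36
COP_carnot = 6.611

6.611


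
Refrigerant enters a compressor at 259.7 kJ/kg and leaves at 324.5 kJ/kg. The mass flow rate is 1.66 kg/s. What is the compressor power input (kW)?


dh = 324.5 - 259.7 = 64.8 kJ/kg
W = m_dot * dh = 1.66 * 64.8 = 107.57 kW

107.57


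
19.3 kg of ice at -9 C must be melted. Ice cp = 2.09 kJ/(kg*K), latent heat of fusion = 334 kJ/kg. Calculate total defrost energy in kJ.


Sensible heat = cp * dT = 2.09 * 9 = 18.81 kJ/kg
Total per kg = 18.81 + 334 = 352.81 kJ/kg
Q = m * total = 19.3 * 352.81
Q = 6809.2 kJ

6809.2


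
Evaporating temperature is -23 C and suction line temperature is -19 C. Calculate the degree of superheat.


Superheat = T_suction - T_evap
Superheat = -19 - (-23)
Superheat = 4 K

4


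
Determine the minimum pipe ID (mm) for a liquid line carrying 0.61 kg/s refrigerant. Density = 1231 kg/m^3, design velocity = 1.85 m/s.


A = m_dot / (rho * v) = 0.61 / (1231 * 1.85) = 0.0002678551826 m^2
d = sqrt(4*A/pi) * 1000
d = 18.5 mm

18.5


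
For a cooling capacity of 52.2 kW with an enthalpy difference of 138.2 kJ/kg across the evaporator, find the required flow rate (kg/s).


m_dot = Q / dh
m_dot = 52.2 / 138.2
m_dot = 0.3777 kg/s

0.3777


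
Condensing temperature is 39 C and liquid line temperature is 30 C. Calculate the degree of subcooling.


Subcooling = T_cond - T_liquid
Subcooling = 39 - 30
Subcooling = 9 K

9


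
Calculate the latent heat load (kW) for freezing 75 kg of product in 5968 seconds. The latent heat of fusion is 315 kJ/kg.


Q_lat = m * h_fg / t
Q_lat = 75 * 315 / 5968
Q_lat = 3.96 kW

3.96


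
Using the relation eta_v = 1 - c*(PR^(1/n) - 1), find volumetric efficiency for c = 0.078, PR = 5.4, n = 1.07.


PR^(1/n) = 5.4^(1/1.07) = 4.8359316
eta_v = 1 - 0.078 * (4.8359316 - 1)
eta_v = 0.7008

0.7008


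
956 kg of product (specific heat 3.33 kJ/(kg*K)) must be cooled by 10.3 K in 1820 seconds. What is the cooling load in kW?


Q = m * cp * dT / t
Q = 956 * 3.33 * 10.3 / 1820
Q = 18.016 kW

18.016


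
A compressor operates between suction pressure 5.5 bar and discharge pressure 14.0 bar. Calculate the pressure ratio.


PR = P_high / P_low
PR = 14.0 / 5.5
PR = 2.545

2.545


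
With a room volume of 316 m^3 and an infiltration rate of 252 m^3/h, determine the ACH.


ACH = flow / volume
ACH = 252 / 316
ACH = 0.797

0.797


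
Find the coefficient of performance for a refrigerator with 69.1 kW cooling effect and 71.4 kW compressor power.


COP = Q_evap / W
COP = 69.1 / 71.4
COP = 0.968

0.968


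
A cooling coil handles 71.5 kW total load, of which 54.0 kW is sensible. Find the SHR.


SHR = Q_sensible / Q_total
SHR = 54.0 / 71.5
SHR = 0.755

0.755


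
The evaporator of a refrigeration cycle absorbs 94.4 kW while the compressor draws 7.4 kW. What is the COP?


COP = Q_evap / W
COP = 94.4 / 7.4
COP = 12.757

12.757


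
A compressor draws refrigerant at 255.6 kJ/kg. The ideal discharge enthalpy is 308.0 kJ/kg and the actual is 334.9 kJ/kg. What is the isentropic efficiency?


dh_ideal = 308.0 - 255.6 = 52.4 kJ/kg
dh_actual = 334.9 - 255.6 = 79.3 kJ/kg
eta_s = dh_ideal / dh_actual = 52.4 / 79.3
eta_s = 0.6608

0.6608


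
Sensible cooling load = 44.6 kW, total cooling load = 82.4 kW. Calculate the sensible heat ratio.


SHR = Q_sensible / Q_total
SHR = 44.6 / 82.4
SHR = 0.541

0.541


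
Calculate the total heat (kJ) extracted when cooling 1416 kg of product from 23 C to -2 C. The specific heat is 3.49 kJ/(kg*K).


dT = 23 - (-2) = 25 K
Q = m * cp * dT = 1416 * 3.49 * 25
Q = 123546 kJ

123546


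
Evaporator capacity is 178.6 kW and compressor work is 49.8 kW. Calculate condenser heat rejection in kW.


Q_cond = Q_evap + W
Q_cond = 178.6 + 49.8
Q_cond = 228.4 kW

228.4


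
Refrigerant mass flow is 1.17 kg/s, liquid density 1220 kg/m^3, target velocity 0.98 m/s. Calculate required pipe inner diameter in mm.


A = m_dot / (rho * v) = 1.17 / (1220 * 0.98) = 0.0009785881566 m^2
d = sqrt(4*A/pi) * 1000
d = 35.3 mm

35.3


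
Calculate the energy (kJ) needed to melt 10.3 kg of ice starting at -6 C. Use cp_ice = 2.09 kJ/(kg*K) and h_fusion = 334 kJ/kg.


Sensible heat = cp * dT = 2.09 * 6 = 12.54 kJ/kg
Total per kg = 12.54 + 334 = 346.54 kJ/kg
Q = m * total = 10.3 * 346.54
Q = 3569.4 kJ

3569.4


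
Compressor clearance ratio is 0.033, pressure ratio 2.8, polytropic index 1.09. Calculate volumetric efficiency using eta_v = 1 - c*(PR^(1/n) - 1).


PR^(1/n) = 2.8^(1/1.09) = 2.57179724
eta_v = 1 - 0.033 * (2.57179724 - 1)
eta_v = 0.9481

0.9481


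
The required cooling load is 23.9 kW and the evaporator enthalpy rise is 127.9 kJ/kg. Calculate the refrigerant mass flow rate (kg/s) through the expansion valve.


m_dot = Q / dh
m_dot = 23.9 / 127.9
m_dot = 0.1869 kg/s

0.1869


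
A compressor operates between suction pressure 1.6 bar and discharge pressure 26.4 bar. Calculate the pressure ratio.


PR = P_high / P_low
PR = 26.4 / 1.6
PR = 16.5

16.5


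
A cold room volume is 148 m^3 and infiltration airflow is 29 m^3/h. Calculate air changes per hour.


ACH = flow / volume
ACH = 29 / 148
ACH = 0.196

0.196


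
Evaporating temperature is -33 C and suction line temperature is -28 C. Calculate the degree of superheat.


Superheat = T_suction - T_evap
Superheat = -28 - (-33)
Superheat = 5 K

5


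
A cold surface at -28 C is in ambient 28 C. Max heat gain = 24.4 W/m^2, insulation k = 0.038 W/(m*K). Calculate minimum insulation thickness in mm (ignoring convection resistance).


dT = 28 - (-28) = 56 K
thickness = k * dT / q_max * 1000
thickness = 0.038 * 56 / 24.4 * 1000
thickness = 87.2 mm

87.2


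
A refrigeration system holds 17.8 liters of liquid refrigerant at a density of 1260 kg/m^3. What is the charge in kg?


Charge = V * rho / 1000
Charge = 17.8 * 1260 / 1000
Charge = 22.43 kg

22.43


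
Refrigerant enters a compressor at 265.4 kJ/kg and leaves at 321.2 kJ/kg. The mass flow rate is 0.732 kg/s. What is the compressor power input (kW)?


dh = 321.2 - 265.4 = 55.8 kJ/kg
W = m_dot * dh = 0.732 * 55.8 = 40.85 kW

40.85


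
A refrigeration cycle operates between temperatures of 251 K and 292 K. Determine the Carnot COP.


dT = 292 - 251 = 41 K
COP_carnot = T_cold / dT = 251 / 41
COP_carnot = 6.122

6.122


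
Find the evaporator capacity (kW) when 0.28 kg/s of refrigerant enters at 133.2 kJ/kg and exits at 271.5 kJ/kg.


dh = 271.5 - 133.2 = 138.3 kJ/kg
Q_evap = m_dot * dh = 0.28 * 138.3
Q_evap = 38.72 kW

38.72


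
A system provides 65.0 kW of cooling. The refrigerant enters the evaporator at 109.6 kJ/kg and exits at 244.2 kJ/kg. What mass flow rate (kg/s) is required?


dh = 244.2 - 109.6 = 134.6 kJ/kg
m_dot = Q / dh = 65.0 / 134.6 = 0.4829 kg/s

0.4829


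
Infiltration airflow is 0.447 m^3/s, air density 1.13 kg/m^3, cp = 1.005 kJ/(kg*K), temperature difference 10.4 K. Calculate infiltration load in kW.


Q = V_dot * rho * cp * dT
Q = 0.447 * 1.13 * 1.005 * 10.4
Q = 5.279 kW

5.279


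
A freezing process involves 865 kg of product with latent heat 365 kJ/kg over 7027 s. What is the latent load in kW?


Q_lat = m * h_fg / t
Q_lat = 865 * 365 / 7027
Q_lat = 44.93 kW

44.93


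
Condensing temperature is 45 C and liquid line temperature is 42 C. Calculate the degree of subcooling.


Subcooling = T_cond - T_liquid
Subcooling = 45 - 42
Subcooling = 3 K

3


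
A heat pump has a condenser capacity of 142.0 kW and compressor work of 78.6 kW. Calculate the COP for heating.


COP_hp = Q_cond / W
COP_hp = 142.0 / 78.6
COP_hp = 1.807

1.807


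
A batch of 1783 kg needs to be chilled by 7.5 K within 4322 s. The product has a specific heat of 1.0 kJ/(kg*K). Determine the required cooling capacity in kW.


Q = m * cp * dT / t
Q = 1783 * 1.0 * 7.5 / 4322
Q = 3.094 kW

3.094


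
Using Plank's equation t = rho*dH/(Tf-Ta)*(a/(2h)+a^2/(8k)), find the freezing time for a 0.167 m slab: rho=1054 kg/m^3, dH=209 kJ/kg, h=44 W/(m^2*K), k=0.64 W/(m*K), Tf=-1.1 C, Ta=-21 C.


dT = -1.1 - (-21) = 19.9 K
term1 = a/(2h) = 0.167/(2*44) = 0.001897727273
term2 = a^2/(8k) = 0.167^2/(8*0.64) = 0.005447070313
t = rho*dH*1000/dT * (term1 + term2)
t = 1054*209*1000/19.9 * (0.001897727273 + 0.005447070313)
t = 81304 s

81304


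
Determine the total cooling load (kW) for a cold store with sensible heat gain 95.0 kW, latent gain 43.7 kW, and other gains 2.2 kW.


Q_total = Q_s + Q_l + Q_misc
Q_total = 95.0 + 43.7 + 2.2
Q_total = 140.9 kW

140.9


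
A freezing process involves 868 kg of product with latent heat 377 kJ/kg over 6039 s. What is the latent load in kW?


Q_lat = m * h_fg / t
Q_lat = 868 * 377 / 6039
Q_lat = 54.19 kW

54.19


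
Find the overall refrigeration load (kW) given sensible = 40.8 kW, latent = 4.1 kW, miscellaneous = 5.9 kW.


Q_total = Q_s + Q_l + Q_misc
Q_total = 40.8 + 4.1 + 5.9
Q_total = 50.8 kW

50.8


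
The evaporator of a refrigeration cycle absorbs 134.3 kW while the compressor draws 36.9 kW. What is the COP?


COP = Q_evap / W
COP = 134.3 / 36.9
COP = 3.64

3.64


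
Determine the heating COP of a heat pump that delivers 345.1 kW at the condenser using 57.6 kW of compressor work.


COP_hp = Q_cond / W
COP_hp = 345.1 / 57.6
COP_hp = 5.991

5.991


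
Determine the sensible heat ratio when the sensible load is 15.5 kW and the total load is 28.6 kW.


SHR = Q_sensible / Q_total
SHR = 15.5 / 28.6
SHR = 0.542

0.542


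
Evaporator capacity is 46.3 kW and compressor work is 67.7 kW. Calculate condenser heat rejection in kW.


Q_cond = Q_evap + W
Q_cond = 46.3 + 67.7
Q_cond = 114.0 kW

114.0


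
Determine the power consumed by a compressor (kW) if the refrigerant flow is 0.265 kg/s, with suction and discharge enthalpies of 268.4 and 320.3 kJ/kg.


dh = 320.3 - 268.4 = 51.9 kJ/kg
W = m_dot * dh = 0.265 * 51.9 = 13.75 kW

13.75


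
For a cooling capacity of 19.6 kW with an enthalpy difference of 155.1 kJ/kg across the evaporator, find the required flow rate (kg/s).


m_dot = Q / dh
m_dot = 19.6 / 155.1
m_dot = 0.1264 kg/s

0.1264


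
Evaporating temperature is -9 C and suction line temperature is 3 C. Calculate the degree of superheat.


Superheat = T_suction - T_evap
Superheat = 3 - (-9)
Superheat = 12 K

12


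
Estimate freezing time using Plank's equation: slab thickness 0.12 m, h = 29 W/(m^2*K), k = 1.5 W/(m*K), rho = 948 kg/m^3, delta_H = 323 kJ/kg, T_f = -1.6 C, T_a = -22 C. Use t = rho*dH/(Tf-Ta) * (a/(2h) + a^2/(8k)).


dT = -1.6 - (-22) = 20.4 K
term1 = a/(2h) = 0.12/(2*29) = 0.002068965517
term2 = a^2/(8k) = 0.12^2/(8*1.5) = 0.0012
t = rho*dH*1000/dT * (term1 + term2)
t = 948*323*1000/20.4 * (0.002068965517 + 0.0012)
t = 49067 s

49067


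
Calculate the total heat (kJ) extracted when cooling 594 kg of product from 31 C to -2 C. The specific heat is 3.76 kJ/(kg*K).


dT = 31 - (-2) = 33 K
Q = m * cp * dT = 594 * 3.76 * 33
Q = 73704 kJ

73704


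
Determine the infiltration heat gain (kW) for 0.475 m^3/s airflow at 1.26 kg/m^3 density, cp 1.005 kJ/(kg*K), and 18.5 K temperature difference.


Q = V_dot * rho * cp * dT
Q = 0.475 * 1.26 * 1.005 * 18.5
Q = 11.128 kW

11.128


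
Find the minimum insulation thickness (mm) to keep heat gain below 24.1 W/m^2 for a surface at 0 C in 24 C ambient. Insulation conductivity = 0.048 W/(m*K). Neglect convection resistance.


dT = 24 - (0) = 24 K
thickness = k * dT / q_max * 1000
thickness = 0.048 * 24 / 24.1 * 1000
thickness = 47.8 mm

47.8


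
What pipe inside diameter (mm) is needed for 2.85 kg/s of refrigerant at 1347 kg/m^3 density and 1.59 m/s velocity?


A = m_dot / (rho * v) = 2.85 / (1347 * 1.59) = 0.001330699948 m^2
d = sqrt(4*A/pi) * 1000
d = 41.2 mm

41.2


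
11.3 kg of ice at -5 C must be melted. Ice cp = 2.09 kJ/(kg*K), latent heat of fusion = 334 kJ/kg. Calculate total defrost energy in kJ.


Sensible heat = cp * dT = 2.09 * 5 = 10.45 kJ/kg
Total per kg = 10.45 + 334 = 344.45 kJ/kg
Q = m * total = 11.3 * 344.45
Q = 3892.3 kJ

3892.3


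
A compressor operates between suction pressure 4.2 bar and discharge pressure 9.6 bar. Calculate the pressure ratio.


PR = P_high / P_low
PR = 9.6 / 4.2
PR = 2.286

2.286


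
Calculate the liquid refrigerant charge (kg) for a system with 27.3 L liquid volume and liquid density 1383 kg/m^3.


Charge = V * rho / 1000
Charge = 27.3 * 1383 / 1000
Charge = 37.76 kg

37.76


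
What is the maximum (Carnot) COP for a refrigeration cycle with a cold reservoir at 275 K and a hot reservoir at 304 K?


dT = 304 - 275 = 29 K
COP_carnot = T_cold / dT = 275 / 29
COP_carnot = 9.483

9.483


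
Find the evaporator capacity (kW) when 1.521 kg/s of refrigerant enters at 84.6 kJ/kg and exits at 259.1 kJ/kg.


dh = 259.1 - 84.6 = 174.5 kJ/kg
Q_evap = m_dot * dh = 1.521 * 174.5
Q_evap = 265.41 kW

265.41


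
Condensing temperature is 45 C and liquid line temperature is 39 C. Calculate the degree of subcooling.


Subcooling = T_cond - T_liquid
Subcooling = 45 - 39
Subcooling = 6 K

6


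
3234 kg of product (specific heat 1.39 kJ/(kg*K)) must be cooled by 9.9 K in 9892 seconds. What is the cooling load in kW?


Q = m * cp * dT / t
Q = 3234 * 1.39 * 9.9 / 9892
Q = 4.499 kW

4.499


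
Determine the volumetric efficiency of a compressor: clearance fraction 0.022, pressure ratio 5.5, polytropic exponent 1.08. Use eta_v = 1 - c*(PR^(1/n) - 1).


PR^(1/n) = 5.5^(1/1.08) = 4.84753562
eta_v = 1 - 0.022 * (4.84753562 - 1)
eta_v = 0.9154

0.9154


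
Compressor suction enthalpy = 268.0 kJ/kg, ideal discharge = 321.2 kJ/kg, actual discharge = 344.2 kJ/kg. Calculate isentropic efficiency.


dh_ideal = 321.2 - 268.0 = 53.2 kJ/kg
dh_actual = 344.2 - 268.0 = 76.2 kJ/kg
eta_s = dh_ideal / dh_actual = 53.2 / 76.2
eta_s = 0.6982

0.6982


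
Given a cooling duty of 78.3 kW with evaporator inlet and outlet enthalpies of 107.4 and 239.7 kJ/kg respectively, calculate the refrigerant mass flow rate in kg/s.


dh = 239.7 - 107.4 = 132.3 kJ/kg
m_dot = Q / dh = 78.3 / 132.3 = 0.5918 kg/s

0.5918


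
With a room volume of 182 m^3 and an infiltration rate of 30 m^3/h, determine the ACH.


ACH = flow / volume
ACH = 30 / 182
ACH = 0.165

0.165


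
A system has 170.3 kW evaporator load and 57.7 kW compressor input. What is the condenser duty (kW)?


Q_cond = Q_evap + W
Q_cond = 170.3 + 57.7
Q_cond = 228.0 kW

228.0


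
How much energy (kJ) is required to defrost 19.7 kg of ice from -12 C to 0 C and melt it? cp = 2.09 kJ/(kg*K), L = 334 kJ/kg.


Sensible heat = cp * dT = 2.09 * 12 = 25.08 kJ/kg
Total per kg = 25.08 + 334 = 359.08 kJ/kg
Q = m * total = 19.7 * 359.08
Q = 7073.9 kJ

7073.9


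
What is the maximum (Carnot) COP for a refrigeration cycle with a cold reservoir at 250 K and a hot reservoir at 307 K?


dT = 307 - 250 = 57 K
COP_carnot = T_cold / dT = 250 / 57
COP_carnot = 4.386

4.386


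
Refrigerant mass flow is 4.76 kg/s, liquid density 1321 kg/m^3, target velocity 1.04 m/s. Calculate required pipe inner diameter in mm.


A = m_dot / (rho * v) = 4.76 / (1321 * 1.04) = 0.003464741163 m^2
d = sqrt(4*A/pi) * 1000
d = 66.4 mm

66.4


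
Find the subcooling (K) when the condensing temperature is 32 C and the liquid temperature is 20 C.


Subcooling = T_cond - T_liquid
Subcooling = 32 - 20
Subcooling = 12 K

12


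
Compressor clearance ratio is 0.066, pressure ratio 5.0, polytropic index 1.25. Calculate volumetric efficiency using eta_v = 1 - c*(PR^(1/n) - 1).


PR^(1/n) = 5.0^(1/1.25) = 3.62389832
eta_v = 1 - 0.066 * (3.62389832 - 1)
eta_v = 0.8268

0.8268


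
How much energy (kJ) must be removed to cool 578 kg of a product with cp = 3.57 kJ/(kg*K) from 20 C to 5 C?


dT = 20 - (5) = 15 K
Q = m * cp * dT = 578 * 3.57 * 15
Q = 30952 kJ

30952


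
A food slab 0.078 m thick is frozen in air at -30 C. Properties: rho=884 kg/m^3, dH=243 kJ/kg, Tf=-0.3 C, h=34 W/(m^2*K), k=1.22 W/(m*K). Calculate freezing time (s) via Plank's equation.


dT = -0.3 - (-30) = 29.7 K
term1 = a/(2h) = 0.078/(2*34) = 0.001147058824
term2 = a^2/(8k) = 0.078^2/(8*1.22) = 0.0006233606557
t = rho*dH*1000/dT * (term1 + term2)
t = 884*243*1000/29.7 * (0.001147058824 + 0.0006233606557)
t = 12805 s

12805


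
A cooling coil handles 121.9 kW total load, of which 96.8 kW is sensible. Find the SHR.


SHR = Q_sensible / Q_total
SHR = 96.8 / 121.9
SHR = 0.794

0.794


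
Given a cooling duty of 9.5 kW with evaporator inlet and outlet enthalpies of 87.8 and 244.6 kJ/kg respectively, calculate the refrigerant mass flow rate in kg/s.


dh = 244.6 - 87.8 = 156.8 kJ/kg
m_dot = Q / dh = 9.5 / 156.8 = 0.0606 kg/s

0.0606


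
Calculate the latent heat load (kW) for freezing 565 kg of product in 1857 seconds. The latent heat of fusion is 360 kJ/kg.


Q_lat = m * h_fg / t
Q_lat = 565 * 360 / 1857
Q_lat = 109.53 kW

109.53


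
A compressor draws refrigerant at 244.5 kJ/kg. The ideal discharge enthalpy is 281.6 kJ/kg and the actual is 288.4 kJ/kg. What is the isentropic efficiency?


dh_ideal = 281.6 - 244.5 = 37.1 kJ/kg
dh_actual = 288.4 - 244.5 = 43.9 kJ/kg
eta_s = dh_ideal / dh_actual = 37.1 / 43.9
eta_s = 0.8451

0.8451


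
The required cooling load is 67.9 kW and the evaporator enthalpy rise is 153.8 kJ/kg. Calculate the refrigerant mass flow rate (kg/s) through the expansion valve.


m_dot = Q / dh
m_dot = 67.9 / 153.8
m_dot = 0.4415 kg/s

0.4415


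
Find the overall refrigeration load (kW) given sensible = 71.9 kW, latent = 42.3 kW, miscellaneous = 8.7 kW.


Q_total = Q_s + Q_l + Q_misc
Q_total = 71.9 + 42.3 + 8.7
Q_total = 122.9 kW

122.9


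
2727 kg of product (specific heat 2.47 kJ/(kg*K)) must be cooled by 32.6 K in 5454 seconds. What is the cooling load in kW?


Q = m * cp * dT / t
Q = 2727 * 2.47 * 32.6 / 5454
Q = 40.261 kW

40.261


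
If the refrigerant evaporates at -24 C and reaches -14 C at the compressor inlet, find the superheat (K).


Superheat = T_suction - T_evap
Superheat = -14 - (-24)
Superheat = 10 K

10


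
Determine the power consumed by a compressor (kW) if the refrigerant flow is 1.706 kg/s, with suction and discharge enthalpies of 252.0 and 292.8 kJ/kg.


dh = 292.8 - 252.0 = 40.8 kJ/kg
W = m_dot * dh = 1.706 * 40.8 = 69.6 kW

69.6


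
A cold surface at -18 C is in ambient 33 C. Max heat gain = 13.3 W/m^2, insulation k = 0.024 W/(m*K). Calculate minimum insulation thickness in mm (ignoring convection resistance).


dT = 33 - (-18) = 51 K
thickness = k * dT / q_max * 1000
thickness = 0.024 * 51 / 13.3 * 1000
thickness = 92.0 mm

92.0


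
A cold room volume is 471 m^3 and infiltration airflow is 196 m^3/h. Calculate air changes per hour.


ACH = flow / volume
ACH = 196 / 471
ACH = 0.416

0.416


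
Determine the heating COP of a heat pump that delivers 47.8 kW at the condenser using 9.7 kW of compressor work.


COP_hp = Q_cond / W
COP_hp = 47.8 / 9.7
COP_hp = 4.928

4.928


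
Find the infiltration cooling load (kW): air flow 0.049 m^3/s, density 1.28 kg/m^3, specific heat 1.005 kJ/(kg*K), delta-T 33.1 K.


Q = V_dot * rho * cp * dT
Q = 0.049 * 1.28 * 1.005 * 33.1
Q = 2.086 kW

2.086


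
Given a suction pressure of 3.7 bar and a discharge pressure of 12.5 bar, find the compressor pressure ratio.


PR = P_high / P_low
PR = 12.5 / 3.7
PR = 3.378

3.378


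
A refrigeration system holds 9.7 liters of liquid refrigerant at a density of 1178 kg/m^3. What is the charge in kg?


Charge = V * rho / 1000
Charge = 9.7 * 1178 / 1000
Charge = 11.43 kg

11.43
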